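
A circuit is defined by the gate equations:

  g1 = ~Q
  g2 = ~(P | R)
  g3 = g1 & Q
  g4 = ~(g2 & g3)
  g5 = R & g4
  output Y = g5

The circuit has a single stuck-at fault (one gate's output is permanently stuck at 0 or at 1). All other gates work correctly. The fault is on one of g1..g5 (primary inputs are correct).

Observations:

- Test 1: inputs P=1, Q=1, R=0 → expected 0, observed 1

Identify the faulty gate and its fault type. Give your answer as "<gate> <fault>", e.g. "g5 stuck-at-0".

g5 stuck-at-1

Fault-free values for test 1 (P=1, Q=1, R=0): g1=0, g2=0, g3=0, g4=1, g5=0, giving Y=0. Observed 1.
Test 1: faults giving observed 1 are {g5 stuck-at-1}.
Only g5 stuck-at-1 is consistent with every test.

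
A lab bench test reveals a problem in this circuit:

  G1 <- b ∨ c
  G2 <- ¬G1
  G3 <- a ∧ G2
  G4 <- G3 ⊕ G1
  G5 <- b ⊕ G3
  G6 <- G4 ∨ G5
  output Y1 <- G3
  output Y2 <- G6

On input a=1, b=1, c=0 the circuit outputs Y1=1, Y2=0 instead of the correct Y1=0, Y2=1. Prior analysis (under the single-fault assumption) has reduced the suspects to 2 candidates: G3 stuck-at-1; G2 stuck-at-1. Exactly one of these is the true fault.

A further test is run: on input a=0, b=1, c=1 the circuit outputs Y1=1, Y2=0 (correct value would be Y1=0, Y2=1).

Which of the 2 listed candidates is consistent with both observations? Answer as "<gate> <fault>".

G3 stuck-at-1

Evaluate each candidate on input a=0, b=1, c=1:
  G3 stuck-at-1: G1=1, G2=0, G3=1 [stuck-at-1], G4=0, G5=0, G6=0 → Y1=1, Y2=0 — matches
  G2 stuck-at-1: G1=1, G2=1 [stuck-at-1], G3=0, G4=1, G5=1, G6=1 → Y1=0, Y2=1 — eliminated
Only G3 stuck-at-1 reproduces the observed Y1=1, Y2=0.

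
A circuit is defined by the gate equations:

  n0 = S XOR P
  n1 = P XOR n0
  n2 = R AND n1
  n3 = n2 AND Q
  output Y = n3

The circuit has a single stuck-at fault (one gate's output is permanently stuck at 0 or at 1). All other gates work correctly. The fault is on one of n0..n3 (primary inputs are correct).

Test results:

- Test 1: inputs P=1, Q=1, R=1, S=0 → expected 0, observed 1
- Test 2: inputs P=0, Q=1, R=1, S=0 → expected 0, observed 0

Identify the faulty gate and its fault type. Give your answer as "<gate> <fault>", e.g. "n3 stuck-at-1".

Fault-free values for test 1 (P=1, Q=1, R=1, S=0): n0=1, n1=0, n2=0, n3=0, giving Y=0. Observed 1.
Test 1: faults giving observed 1 are {n0 stuck-at-0, n1 stuck-at-1, n2 stuck-at-1, n3 stuck-at-1}.
Test 2 (P=0, Q=1, R=1, S=0): fault-free n0=0, n1=0, n2=0, n3=0 → 0; observed 0. Eliminates n1 stuck-at-1, n2 stuck-at-1, n3 stuck-at-1.
Only n0 stuck-at-0 is consistent with every test.

n0 stuck-at-0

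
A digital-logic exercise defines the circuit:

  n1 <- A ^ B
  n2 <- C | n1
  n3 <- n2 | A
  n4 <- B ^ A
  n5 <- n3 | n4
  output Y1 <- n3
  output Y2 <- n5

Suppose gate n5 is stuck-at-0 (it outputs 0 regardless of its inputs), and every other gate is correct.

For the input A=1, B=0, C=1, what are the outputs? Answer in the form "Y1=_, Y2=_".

Propagate with n5 forced: n1=1, n2=1, n3=1, n4=1, n5=0 [stuck-at-0].
So the outputs are Y1=1, Y2=0. (Without the fault they would be Y1=1, Y2=1.)

Y1=1, Y2=0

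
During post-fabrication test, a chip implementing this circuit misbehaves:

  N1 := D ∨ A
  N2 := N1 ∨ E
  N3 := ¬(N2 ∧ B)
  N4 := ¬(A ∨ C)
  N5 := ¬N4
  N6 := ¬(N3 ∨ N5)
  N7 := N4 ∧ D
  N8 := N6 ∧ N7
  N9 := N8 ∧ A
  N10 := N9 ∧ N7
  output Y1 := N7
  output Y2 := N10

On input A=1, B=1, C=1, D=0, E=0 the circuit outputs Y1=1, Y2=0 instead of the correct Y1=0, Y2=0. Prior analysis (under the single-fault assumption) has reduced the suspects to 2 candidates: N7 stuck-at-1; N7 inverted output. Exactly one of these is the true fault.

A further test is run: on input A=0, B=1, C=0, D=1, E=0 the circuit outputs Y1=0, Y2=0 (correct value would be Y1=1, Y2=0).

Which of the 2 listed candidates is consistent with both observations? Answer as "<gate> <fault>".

Evaluate each candidate on input A=0, B=1, C=0, D=1, E=0:
  N7 stuck-at-1: N1=1, N2=1, N3=0, N4=1, N5=0, N6=1, N7=1 [stuck-at-1], N8=1, N9=0, N10=0 → Y1=1, Y2=0 — eliminated
  N7 inverted output: N1=1, N2=1, N3=0, N4=1, N5=0, N6=1, N7=0 [inverted output], N8=0, N9=0, N10=0 → Y1=0, Y2=0 — matches
Only N7 inverted output reproduces the observed Y1=0, Y2=0.

N7 inverted output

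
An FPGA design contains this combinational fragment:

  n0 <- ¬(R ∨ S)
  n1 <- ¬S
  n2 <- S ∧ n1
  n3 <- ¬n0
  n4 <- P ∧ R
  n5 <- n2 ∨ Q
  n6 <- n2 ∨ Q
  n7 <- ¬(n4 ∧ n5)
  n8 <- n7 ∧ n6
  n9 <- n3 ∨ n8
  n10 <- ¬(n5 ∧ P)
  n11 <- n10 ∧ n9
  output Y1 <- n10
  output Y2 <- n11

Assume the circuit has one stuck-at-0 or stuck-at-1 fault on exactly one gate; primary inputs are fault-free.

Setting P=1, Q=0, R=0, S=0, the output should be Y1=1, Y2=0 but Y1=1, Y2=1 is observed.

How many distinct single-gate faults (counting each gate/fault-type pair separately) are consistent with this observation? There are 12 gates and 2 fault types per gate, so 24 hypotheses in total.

Fault-free: n0=1, n1=1, n2=0, n3=0, n4=0, n5=0, n6=0, n7=1, n8=0, n9=0, n10=1, n11=0 → Y1=1, Y2=0. Observed Y1=1, Y2=1.
  n0: stuck-at-0 ✓; others ✗
  n1: none of the 2 fault types match ✗
  n2: none of the 2 fault types match ✗
  n3: stuck-at-1 ✓; others ✗
  n4: none of the 2 fault types match ✗
  n5: none of the 2 fault types match ✗
  n6: stuck-at-1 ✓; others ✗
  n7: none of the 2 fault types match ✗
  n8: stuck-at-1 ✓; others ✗
  n9: stuck-at-1 ✓; others ✗
  n10: none of the 2 fault types match ✗
  n11: stuck-at-1 ✓; others ✗
Consistent faults: {n0 stuck-at-0, n3 stuck-at-1, n6 stuck-at-1, n8 stuck-at-1, n9 stuck-at-1, n11 stuck-at-1} — 6 in all.

6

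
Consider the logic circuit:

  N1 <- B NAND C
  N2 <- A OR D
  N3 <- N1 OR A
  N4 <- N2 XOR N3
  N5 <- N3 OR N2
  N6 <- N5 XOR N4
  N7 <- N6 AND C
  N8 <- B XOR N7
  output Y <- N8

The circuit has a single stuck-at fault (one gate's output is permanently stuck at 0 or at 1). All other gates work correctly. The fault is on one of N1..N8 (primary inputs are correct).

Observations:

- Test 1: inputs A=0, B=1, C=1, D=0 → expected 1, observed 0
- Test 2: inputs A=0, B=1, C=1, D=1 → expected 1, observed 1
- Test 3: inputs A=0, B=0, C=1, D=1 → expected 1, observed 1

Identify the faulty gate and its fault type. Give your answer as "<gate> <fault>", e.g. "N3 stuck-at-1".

Fault-free values for test 1 (A=0, B=1, C=1, D=0): N1=0, N2=0, N3=0, N4=0, N5=0, N6=0, N7=0, N8=1, giving Y=1. Observed 0.
Test 1: faults giving observed 0 are {N4 stuck-at-1, N5 stuck-at-1, N6 stuck-at-1, N7 stuck-at-1, N8 stuck-at-0}.
Test 2 (A=0, B=1, C=1, D=1): fault-free N1=0, N2=1, N3=0, N4=1, N5=1, N6=0, N7=0, N8=1 → 1; observed 1. Eliminates N6 stuck-at-1, N7 stuck-at-1, N8 stuck-at-0.
Test 3 (A=0, B=0, C=1, D=1): fault-free N1=1, N2=1, N3=1, N4=0, N5=1, N6=1, N7=1, N8=1 → 1; observed 1. Eliminates N4 stuck-at-1.
Only N5 stuck-at-1 is consistent with every test.

N5 stuck-at-1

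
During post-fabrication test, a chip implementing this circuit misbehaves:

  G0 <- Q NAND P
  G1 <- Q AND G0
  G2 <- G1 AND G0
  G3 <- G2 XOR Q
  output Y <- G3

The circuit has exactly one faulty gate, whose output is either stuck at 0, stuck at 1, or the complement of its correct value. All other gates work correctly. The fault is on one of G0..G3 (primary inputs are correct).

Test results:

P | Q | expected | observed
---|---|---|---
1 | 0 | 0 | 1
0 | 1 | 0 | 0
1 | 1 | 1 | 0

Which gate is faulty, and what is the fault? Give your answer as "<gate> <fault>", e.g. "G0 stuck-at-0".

G2 stuck-at-1

Fault-free values for test 1 (P=1, Q=0): G0=1, G1=0, G2=0, G3=0, giving Y=0. Observed 1.
Test 1: faults giving observed 1 are {G1 stuck-at-1, G1 inverted output, G2 stuck-at-1, G2 inverted output, G3 stuck-at-1, G3 inverted output}.
Test 2 (P=0, Q=1): fault-free G0=1, G1=1, G2=1, G3=0 → 0; observed 0. Eliminates G1 inverted output, G2 inverted output, G3 stuck-at-1, G3 inverted output.
Test 3 (P=1, Q=1): fault-free G0=0, G1=0, G2=0, G3=1 → 1; observed 0. Eliminates G1 stuck-at-1.
Only G2 stuck-at-1 is consistent with every test.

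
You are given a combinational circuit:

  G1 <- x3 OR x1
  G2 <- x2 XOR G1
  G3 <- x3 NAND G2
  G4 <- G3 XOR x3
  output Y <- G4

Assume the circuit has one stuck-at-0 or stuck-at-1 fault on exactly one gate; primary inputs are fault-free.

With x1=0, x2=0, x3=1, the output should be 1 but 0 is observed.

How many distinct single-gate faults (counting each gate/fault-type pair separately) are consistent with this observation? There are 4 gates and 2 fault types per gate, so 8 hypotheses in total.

4

Fault-free: G1=1, G2=1, G3=0, G4=1 → 1. Observed 0.
  G1 stuck-at-0: output 0 ✓
  G1 stuck-at-1: output 1 ✗
  G2 stuck-at-0: output 0 ✓
  G2 stuck-at-1: output 1 ✗
  G3 stuck-at-0: output 1 ✗
  G3 stuck-at-1: output 0 ✓
  G4 stuck-at-0: output 0 ✓
  G4 stuck-at-1: output 1 ✗
Consistent faults: {G1 stuck-at-0, G2 stuck-at-0, G3 stuck-at-1, G4 stuck-at-0} — 4 in all.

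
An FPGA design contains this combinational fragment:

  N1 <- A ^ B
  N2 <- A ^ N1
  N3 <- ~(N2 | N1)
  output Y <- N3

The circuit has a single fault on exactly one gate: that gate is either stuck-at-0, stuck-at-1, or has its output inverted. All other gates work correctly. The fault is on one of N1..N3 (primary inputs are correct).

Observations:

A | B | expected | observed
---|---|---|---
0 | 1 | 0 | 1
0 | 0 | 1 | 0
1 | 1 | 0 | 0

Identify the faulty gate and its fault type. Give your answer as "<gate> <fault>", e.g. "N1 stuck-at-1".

Fault-free values for test 1 (A=0, B=1): N1=1, N2=1, N3=0, giving Y=0. Observed 1.
Test 1: faults giving observed 1 are {N1 stuck-at-0, N1 inverted output, N3 stuck-at-1, N3 inverted output}.
Test 2 (A=0, B=0): fault-free N1=0, N2=0, N3=1 → 1; observed 0. Eliminates N1 stuck-at-0, N3 stuck-at-1.
Test 3 (A=1, B=1): fault-free N1=0, N2=1, N3=0 → 0; observed 0. Eliminates N3 inverted output.
Only N1 inverted output is consistent with every test.

N1 inverted output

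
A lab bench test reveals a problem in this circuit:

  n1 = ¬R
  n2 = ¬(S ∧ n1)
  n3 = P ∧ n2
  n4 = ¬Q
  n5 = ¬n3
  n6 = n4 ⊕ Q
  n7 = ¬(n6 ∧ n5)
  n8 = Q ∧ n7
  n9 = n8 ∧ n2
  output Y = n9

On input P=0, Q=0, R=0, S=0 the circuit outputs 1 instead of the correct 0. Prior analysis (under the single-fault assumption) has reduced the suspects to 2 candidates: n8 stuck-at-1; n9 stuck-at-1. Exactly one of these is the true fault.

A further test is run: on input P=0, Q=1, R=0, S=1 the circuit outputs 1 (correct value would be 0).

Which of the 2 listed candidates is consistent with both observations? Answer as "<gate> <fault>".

Evaluate each candidate on input P=0, Q=1, R=0, S=1:
  n8 stuck-at-1: n1=1, n2=0, n3=0, n4=0, n5=1, n6=1, n7=0, n8=1 [stuck-at-1], n9=0 → 0 — eliminated
  n9 stuck-at-1: n1=1, n2=0, n3=0, n4=0, n5=1, n6=1, n7=0, n8=0, n9=1 [stuck-at-1] → 1 — matches
Only n9 stuck-at-1 reproduces the observed 1.

n9 stuck-at-1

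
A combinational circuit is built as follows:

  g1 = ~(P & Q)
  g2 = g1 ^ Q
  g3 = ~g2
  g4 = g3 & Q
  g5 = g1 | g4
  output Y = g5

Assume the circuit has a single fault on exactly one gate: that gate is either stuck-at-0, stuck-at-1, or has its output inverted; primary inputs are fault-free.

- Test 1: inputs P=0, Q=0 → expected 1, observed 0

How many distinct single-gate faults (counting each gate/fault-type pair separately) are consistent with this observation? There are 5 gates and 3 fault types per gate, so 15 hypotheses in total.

Fault-free: g1=1, g2=1, g3=0, g4=0, g5=1 → 1. Observed 0.
  g1: stuck-at-0, inverted output ✓; others ✗
  g2: none of the 3 fault types match ✗
  g3: none of the 3 fault types match ✗
  g4: none of the 3 fault types match ✗
  g5: stuck-at-0, inverted output ✓; others ✗
Consistent faults: {g1 stuck-at-0, g1 inverted output, g5 stuck-at-0, g5 inverted output} — 4 in all.

4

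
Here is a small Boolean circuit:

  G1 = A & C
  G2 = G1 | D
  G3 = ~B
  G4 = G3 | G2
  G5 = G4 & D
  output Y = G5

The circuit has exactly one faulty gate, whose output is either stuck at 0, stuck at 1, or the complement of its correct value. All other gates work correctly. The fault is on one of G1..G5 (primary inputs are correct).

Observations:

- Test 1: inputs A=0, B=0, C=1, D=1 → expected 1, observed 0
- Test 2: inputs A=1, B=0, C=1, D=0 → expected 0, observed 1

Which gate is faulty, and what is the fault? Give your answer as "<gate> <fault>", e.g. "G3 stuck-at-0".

Fault-free values for test 1 (A=0, B=0, C=1, D=1): G1=0, G2=1, G3=1, G4=1, G5=1, giving Y=1. Observed 0.
Test 1: faults giving observed 0 are {G4 stuck-at-0, G4 inverted output, G5 stuck-at-0, G5 inverted output}.
Test 2 (A=1, B=0, C=1, D=0): fault-free G1=1, G2=1, G3=1, G4=1, G5=0 → 0; observed 1. Eliminates G4 stuck-at-0, G4 inverted output, G5 stuck-at-0.
Only G5 inverted output is consistent with every test.

G5 inverted output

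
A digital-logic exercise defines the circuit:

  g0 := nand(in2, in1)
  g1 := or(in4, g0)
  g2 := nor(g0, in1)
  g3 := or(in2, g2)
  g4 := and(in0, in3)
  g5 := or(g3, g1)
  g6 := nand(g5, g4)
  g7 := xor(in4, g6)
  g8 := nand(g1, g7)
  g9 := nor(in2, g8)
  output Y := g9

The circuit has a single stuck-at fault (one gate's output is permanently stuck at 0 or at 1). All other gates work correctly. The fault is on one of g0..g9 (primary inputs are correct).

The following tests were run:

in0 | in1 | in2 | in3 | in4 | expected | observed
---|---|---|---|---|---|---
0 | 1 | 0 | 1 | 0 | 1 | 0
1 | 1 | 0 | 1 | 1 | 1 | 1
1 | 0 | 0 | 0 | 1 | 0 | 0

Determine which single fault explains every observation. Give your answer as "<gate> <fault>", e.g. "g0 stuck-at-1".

Fault-free values for test 1 (in0=0, in1=1, in2=0, in3=1, in4=0): g0=1, g1=1, g2=0, g3=0, g4=0, g5=1, g6=1, g7=1, g8=0, g9=1, giving Y=1. Observed 0.
Test 1: faults giving observed 0 are {g0 stuck-at-0, g1 stuck-at-0, g4 stuck-at-1, g6 stuck-at-0, g7 stuck-at-0, g8 stuck-at-1, g9 stuck-at-0}.
Test 2 (in0=1, in1=1, in2=0, in3=1, in4=1): fault-free g0=1, g1=1, g2=0, g3=0, g4=1, g5=1, g6=0, g7=1, g8=0, g9=1 → 1; observed 1. Eliminates g1 stuck-at-0, g7 stuck-at-0, g8 stuck-at-1, g9 stuck-at-0.
Test 3 (in0=1, in1=0, in2=0, in3=0, in4=1): fault-free g0=1, g1=1, g2=0, g3=0, g4=0, g5=1, g6=1, g7=0, g8=1, g9=0 → 0; observed 0. Eliminates g4 stuck-at-1, g6 stuck-at-0.
Only g0 stuck-at-0 is consistent with every test.

g0 stuck-at-0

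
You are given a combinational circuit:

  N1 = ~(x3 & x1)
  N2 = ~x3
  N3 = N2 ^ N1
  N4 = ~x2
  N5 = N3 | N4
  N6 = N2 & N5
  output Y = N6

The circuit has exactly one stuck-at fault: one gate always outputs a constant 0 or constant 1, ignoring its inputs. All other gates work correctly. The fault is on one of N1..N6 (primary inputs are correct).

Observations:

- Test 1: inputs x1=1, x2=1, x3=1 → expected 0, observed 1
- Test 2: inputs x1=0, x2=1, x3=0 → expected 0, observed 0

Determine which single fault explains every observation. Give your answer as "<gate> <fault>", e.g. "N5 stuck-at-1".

N2 stuck-at-1

Fault-free values for test 1 (x1=1, x2=1, x3=1): N1=0, N2=0, N3=0, N4=0, N5=0, N6=0, giving Y=0. Observed 1.
Test 1: faults giving observed 1 are {N2 stuck-at-1, N6 stuck-at-1}.
Test 2 (x1=0, x2=1, x3=0): fault-free N1=1, N2=1, N3=0, N4=0, N5=0, N6=0 → 0; observed 0. Eliminates N6 stuck-at-1.
Only N2 stuck-at-1 is consistent with every test.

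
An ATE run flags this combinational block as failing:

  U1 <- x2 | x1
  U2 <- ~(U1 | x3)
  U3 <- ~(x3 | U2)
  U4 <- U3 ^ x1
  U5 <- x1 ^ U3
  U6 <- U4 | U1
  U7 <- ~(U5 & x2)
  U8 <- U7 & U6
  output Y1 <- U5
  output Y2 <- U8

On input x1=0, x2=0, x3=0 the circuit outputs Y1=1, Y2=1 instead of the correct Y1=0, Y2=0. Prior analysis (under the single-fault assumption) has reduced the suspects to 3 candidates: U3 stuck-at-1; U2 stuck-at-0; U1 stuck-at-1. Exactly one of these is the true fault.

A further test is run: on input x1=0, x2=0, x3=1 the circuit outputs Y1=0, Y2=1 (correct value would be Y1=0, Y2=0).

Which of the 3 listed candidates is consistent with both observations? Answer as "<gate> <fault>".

Evaluate each candidate on input x1=0, x2=0, x3=1:
  U3 stuck-at-1: U1=0, U2=0, U3=1 [stuck-at-1], U4=1, U5=1, U6=1, U7=1, U8=1 → Y1=1, Y2=1 — eliminated
  U2 stuck-at-0: U1=0, U2=0 [stuck-at-0], U3=0, U4=0, U5=0, U6=0, U7=1, U8=0 → Y1=0, Y2=0 — eliminated
  U1 stuck-at-1: U1=1 [stuck-at-1], U2=0, U3=0, U4=0, U5=0, U6=1, U7=1, U8=1 → Y1=0, Y2=1 — matches
Only U1 stuck-at-1 reproduces the observed Y1=0, Y2=1.

U1 stuck-at-1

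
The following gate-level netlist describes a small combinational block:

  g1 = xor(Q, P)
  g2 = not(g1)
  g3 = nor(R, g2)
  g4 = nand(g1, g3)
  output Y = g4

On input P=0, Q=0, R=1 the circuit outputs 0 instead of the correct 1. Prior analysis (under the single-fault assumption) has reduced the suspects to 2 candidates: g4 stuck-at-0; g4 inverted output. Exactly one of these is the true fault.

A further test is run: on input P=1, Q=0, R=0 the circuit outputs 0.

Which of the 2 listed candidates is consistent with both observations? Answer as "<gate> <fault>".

g4 stuck-at-0

Evaluate each candidate on input P=1, Q=0, R=0:
  g4 stuck-at-0: g1=1, g2=0, g3=1, g4=0 [stuck-at-0] → 0 — matches
  g4 inverted output: g1=1, g2=0, g3=1, g4=1 [inverted output] → 1 — eliminated
Only g4 stuck-at-0 reproduces the observed 0.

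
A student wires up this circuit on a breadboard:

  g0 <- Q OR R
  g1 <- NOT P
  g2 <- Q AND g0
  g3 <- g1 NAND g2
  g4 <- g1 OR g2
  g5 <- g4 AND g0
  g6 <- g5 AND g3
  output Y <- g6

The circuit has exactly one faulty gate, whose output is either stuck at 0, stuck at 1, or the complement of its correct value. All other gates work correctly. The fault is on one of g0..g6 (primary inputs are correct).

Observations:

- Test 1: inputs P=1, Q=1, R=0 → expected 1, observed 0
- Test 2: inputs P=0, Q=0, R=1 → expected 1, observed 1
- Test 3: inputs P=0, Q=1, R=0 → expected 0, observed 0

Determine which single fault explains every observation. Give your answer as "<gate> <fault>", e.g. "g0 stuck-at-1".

Fault-free values for test 1 (P=1, Q=1, R=0): g0=1, g1=0, g2=1, g3=1, g4=1, g5=1, g6=1, giving Y=1. Observed 0.
Test 1: faults giving observed 0 are {g0 stuck-at-0, g0 inverted output, g1 stuck-at-1, g1 inverted output, g2 stuck-at-0, g2 inverted output, g3 stuck-at-0, g3 inverted output, g4 stuck-at-0, g4 inverted output, g5 stuck-at-0, g5 inverted output, g6 stuck-at-0, g6 inverted output}.
Test 2 (P=0, Q=0, R=1): fault-free g0=1, g1=1, g2=0, g3=1, g4=1, g5=1, g6=1 → 1; observed 1. Eliminates g0 stuck-at-0, g0 inverted output, g1 inverted output, g2 inverted output, g3 stuck-at-0, g3 inverted output, g4 stuck-at-0, g4 inverted output, g5 stuck-at-0, g5 inverted output, g6 stuck-at-0, g6 inverted output.
Test 3 (P=0, Q=1, R=0): fault-free g0=1, g1=1, g2=1, g3=0, g4=1, g5=1, g6=0 → 0; observed 0. Eliminates g2 stuck-at-0.
Only g1 stuck-at-1 is consistent with every test.

g1 stuck-at-1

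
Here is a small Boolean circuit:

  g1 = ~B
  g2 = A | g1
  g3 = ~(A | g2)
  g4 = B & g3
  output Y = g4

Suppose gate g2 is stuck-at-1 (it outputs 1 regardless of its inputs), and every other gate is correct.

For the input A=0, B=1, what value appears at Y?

0

Propagate with g2 forced: g1=0, g2=1 [stuck-at-1], g3=0, g4=0.
So Y = 0. (Without the fault it would be 1.)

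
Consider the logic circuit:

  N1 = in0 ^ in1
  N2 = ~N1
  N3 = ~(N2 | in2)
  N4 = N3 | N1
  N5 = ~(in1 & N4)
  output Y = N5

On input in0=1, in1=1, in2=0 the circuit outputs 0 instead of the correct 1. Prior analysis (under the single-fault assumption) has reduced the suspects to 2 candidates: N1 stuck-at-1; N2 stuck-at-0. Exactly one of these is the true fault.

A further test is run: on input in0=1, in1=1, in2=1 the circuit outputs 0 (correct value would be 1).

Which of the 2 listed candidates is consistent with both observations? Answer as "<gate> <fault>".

Evaluate each candidate on input in0=1, in1=1, in2=1:
  N1 stuck-at-1: N1=1 [stuck-at-1], N2=0, N3=0, N4=1, N5=0 → 0 — matches
  N2 stuck-at-0: N1=0, N2=0 [stuck-at-0], N3=0, N4=0, N5=1 → 1 — eliminated
Only N1 stuck-at-1 reproduces the observed 0.

N1 stuck-at-1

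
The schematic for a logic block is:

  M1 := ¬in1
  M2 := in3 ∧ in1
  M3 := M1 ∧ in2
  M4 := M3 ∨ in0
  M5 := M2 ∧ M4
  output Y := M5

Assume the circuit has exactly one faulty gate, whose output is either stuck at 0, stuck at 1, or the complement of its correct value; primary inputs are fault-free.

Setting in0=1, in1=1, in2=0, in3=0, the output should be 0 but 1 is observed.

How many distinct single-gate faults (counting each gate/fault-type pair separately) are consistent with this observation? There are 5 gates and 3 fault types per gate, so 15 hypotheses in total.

Fault-free: M1=0, M2=0, M3=0, M4=1, M5=0 → 0. Observed 1.
  M1: none of the 3 fault types match ✗
  M2: stuck-at-1, inverted output ✓; others ✗
  M3: none of the 3 fault types match ✗
  M4: none of the 3 fault types match ✗
  M5: stuck-at-1, inverted output ✓; others ✗
Consistent faults: {M2 stuck-at-1, M2 inverted output, M5 stuck-at-1, M5 inverted output} — 4 in all.

4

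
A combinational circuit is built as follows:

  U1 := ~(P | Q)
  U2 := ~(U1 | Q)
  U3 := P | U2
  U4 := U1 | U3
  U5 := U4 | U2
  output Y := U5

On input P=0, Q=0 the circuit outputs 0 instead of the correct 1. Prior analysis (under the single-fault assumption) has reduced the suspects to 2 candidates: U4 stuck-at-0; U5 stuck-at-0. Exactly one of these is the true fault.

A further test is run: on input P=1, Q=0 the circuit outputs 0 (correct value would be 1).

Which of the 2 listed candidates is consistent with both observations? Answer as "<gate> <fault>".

Evaluate each candidate on input P=1, Q=0:
  U4 stuck-at-0: U1=0, U2=1, U3=1, U4=0 [stuck-at-0], U5=1 → 1 — eliminated
  U5 stuck-at-0: U1=0, U2=1, U3=1, U4=1, U5=0 [stuck-at-0] → 0 — matches
Only U5 stuck-at-0 reproduces the observed 0.

U5 stuck-at-0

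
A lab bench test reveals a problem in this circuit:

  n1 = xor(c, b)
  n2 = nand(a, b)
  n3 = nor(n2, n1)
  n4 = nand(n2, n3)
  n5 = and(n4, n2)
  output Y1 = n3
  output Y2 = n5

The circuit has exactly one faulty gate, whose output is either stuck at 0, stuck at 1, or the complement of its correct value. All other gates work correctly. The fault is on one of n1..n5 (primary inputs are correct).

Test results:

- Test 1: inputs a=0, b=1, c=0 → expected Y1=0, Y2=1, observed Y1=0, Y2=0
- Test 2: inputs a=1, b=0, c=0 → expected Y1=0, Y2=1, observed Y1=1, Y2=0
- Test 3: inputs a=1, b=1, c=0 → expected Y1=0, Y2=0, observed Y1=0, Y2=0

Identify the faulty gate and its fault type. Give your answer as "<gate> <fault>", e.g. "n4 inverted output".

n2 stuck-at-0

Fault-free values for test 1 (a=0, b=1, c=0): n1=1, n2=1, n3=0, n4=1, n5=1, giving Y1=0, Y2=1. Observed Y1=0, Y2=0.
Test 1: faults giving observed Y1=0, Y2=0 are {n2 stuck-at-0, n2 inverted output, n4 stuck-at-0, n4 inverted output, n5 stuck-at-0, n5 inverted output}.
Test 2 (a=1, b=0, c=0): fault-free n1=0, n2=1, n3=0, n4=1, n5=1 → Y1=0, Y2=1; observed Y1=1, Y2=0. Eliminates n4 stuck-at-0, n4 inverted output, n5 stuck-at-0, n5 inverted output.
Test 3 (a=1, b=1, c=0): fault-free n1=1, n2=0, n3=0, n4=1, n5=0 → Y1=0, Y2=0; observed Y1=0, Y2=0. Eliminates n2 inverted output.
Only n2 stuck-at-0 is consistent with every test.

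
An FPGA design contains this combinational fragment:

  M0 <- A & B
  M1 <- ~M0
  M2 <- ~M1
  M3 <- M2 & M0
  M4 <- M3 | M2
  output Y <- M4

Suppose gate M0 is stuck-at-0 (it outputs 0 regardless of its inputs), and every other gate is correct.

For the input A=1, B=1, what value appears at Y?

Propagate with M0 forced: M0=0 [stuck-at-0], M1=1, M2=0, M3=0, M4=0.
So Y = 0. (Without the fault it would be 1.)

0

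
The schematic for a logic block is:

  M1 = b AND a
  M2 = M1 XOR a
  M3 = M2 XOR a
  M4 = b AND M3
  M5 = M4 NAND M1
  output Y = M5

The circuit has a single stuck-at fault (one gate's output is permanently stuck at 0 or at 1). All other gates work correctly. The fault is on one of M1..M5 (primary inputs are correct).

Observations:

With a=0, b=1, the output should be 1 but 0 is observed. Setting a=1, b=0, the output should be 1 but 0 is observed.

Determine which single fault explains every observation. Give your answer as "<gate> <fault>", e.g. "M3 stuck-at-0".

Fault-free values for test 1 (a=0, b=1): M1=0, M2=0, M3=0, M4=0, M5=1, giving Y=1. Observed 0.
Test 1: faults giving observed 0 are {M1 stuck-at-1, M5 stuck-at-0}.
Test 2 (a=1, b=0): fault-free M1=0, M2=1, M3=0, M4=0, M5=1 → 1; observed 0. Eliminates M1 stuck-at-1.
Only M5 stuck-at-0 is consistent with every test.

M5 stuck-at-0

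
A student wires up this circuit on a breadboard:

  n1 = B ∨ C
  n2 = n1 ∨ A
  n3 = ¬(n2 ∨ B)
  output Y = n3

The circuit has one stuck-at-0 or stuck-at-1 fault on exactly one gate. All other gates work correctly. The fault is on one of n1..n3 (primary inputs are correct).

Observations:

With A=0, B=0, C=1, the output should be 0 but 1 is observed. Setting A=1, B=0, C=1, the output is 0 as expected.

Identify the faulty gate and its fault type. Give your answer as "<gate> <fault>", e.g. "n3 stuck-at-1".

n1 stuck-at-0

Fault-free values for test 1 (A=0, B=0, C=1): n1=1, n2=1, n3=0, giving Y=0. Observed 1.
Test 1: faults giving observed 1 are {n1 stuck-at-0, n2 stuck-at-0, n3 stuck-at-1}.
Test 2 (A=1, B=0, C=1): fault-free n1=1, n2=1, n3=0 → 0; observed 0. Eliminates n2 stuck-at-0, n3 stuck-at-1.
Only n1 stuck-at-0 is consistent with every test.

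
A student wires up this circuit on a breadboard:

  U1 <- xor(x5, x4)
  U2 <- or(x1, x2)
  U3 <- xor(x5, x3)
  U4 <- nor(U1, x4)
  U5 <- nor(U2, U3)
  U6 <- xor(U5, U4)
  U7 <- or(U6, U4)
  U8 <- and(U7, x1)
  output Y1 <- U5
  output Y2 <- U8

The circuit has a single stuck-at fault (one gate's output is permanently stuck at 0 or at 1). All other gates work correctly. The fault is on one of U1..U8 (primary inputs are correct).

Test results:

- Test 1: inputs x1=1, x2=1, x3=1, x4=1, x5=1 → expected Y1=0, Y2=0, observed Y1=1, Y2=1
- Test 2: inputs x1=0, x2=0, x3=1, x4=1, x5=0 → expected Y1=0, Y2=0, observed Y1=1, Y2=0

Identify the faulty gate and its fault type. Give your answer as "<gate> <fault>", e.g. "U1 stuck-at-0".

U5 stuck-at-1

Fault-free values for test 1 (x1=1, x2=1, x3=1, x4=1, x5=1): U1=0, U2=1, U3=0, U4=0, U5=0, U6=0, U7=0, U8=0, giving Y1=0, Y2=0. Observed Y1=1, Y2=1.
Test 1: faults giving observed Y1=1, Y2=1 are {U2 stuck-at-0, U5 stuck-at-1}.
Test 2 (x1=0, x2=0, x3=1, x4=1, x5=0): fault-free U1=1, U2=0, U3=1, U4=0, U5=0, U6=0, U7=0, U8=0 → Y1=0, Y2=0; observed Y1=1, Y2=0. Eliminates U2 stuck-at-0.
Only U5 stuck-at-1 is consistent with every test.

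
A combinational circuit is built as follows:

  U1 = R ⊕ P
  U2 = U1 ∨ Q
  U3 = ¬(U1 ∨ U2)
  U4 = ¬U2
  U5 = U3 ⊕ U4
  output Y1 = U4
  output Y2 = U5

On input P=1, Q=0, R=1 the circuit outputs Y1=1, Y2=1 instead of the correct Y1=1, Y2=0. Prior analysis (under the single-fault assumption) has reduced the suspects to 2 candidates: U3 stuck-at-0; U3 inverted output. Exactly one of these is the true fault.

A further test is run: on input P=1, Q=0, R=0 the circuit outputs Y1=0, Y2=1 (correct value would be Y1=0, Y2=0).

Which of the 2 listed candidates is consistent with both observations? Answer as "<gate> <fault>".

Evaluate each candidate on input P=1, Q=0, R=0:
  U3 stuck-at-0: U1=1, U2=1, U3=0 [stuck-at-0], U4=0, U5=0 → Y1=0, Y2=0 — eliminated
  U3 inverted output: U1=1, U2=1, U3=1 [inverted output], U4=0, U5=1 → Y1=0, Y2=1 — matches
Only U3 inverted output reproduces the observed Y1=0, Y2=1.

U3 inverted output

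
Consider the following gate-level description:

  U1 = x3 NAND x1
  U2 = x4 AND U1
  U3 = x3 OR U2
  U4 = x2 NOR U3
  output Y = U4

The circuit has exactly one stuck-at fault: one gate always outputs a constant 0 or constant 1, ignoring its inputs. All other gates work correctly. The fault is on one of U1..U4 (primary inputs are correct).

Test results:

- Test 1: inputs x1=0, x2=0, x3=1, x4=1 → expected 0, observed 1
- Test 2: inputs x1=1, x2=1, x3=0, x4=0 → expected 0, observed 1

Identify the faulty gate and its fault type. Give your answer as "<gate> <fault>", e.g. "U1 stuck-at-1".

Fault-free values for test 1 (x1=0, x2=0, x3=1, x4=1): U1=1, U2=1, U3=1, U4=0, giving Y=0. Observed 1.
Test 1: faults giving observed 1 are {U3 stuck-at-0, U4 stuck-at-1}.
Test 2 (x1=1, x2=1, x3=0, x4=0): fault-free U1=1, U2=0, U3=0, U4=0 → 0; observed 1. Eliminates U3 stuck-at-0.
Only U4 stuck-at-1 is consistent with every test.

U4 stuck-at-1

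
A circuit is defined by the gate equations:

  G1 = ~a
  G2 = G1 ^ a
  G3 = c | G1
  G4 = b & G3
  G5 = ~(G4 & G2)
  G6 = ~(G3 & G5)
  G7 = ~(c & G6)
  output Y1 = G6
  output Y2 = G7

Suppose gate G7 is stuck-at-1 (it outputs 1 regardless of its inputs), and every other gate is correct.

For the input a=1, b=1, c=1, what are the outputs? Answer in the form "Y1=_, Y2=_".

Propagate with G7 forced: G1=0, G2=1, G3=1, G4=1, G5=0, G6=1, G7=1 [stuck-at-1].
So the outputs are Y1=1, Y2=1. (Without the fault they would be Y1=1, Y2=0.)

Y1=1, Y2=1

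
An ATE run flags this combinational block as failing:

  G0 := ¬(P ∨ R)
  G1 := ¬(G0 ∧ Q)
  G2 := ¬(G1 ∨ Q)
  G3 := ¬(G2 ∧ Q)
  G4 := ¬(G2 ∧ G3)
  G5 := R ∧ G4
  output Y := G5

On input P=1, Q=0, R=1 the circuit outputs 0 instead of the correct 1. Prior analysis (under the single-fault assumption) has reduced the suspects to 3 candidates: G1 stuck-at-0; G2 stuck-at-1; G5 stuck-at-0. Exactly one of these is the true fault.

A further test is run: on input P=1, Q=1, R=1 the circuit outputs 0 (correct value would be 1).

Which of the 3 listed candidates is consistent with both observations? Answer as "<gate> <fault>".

Evaluate each candidate on input P=1, Q=1, R=1:
  G1 stuck-at-0: G0=0, G1=0 [stuck-at-0], G2=0, G3=1, G4=1, G5=1 → 1 — eliminated
  G2 stuck-at-1: G0=0, G1=1, G2=1 [stuck-at-1], G3=0, G4=1, G5=1 → 1 — eliminated
  G5 stuck-at-0: G0=0, G1=1, G2=0, G3=1, G4=1, G5=0 [stuck-at-0] → 0 — matches
Only G5 stuck-at-0 reproduces the observed 0.

G5 stuck-at-0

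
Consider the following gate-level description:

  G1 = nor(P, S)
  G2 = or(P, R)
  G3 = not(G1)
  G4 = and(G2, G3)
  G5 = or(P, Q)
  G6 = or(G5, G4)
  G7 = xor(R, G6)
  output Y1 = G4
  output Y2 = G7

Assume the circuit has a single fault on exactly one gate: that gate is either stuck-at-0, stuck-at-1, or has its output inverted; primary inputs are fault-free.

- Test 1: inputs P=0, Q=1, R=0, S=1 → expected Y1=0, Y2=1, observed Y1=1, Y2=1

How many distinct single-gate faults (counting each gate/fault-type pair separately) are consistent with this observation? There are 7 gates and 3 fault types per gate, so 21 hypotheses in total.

4

Fault-free: G1=0, G2=0, G3=1, G4=0, G5=1, G6=1, G7=1 → Y1=0, Y2=1. Observed Y1=1, Y2=1.
  G1: none of the 3 fault types match ✗
  G2: stuck-at-1, inverted output ✓; others ✗
  G3: none of the 3 fault types match ✗
  G4: stuck-at-1, inverted output ✓; others ✗
  G5: none of the 3 fault types match ✗
  G6: none of the 3 fault types match ✗
  G7: none of the 3 fault types match ✗
Consistent faults: {G2 stuck-at-1, G2 inverted output, G4 stuck-at-1, G4 inverted output} — 4 in all.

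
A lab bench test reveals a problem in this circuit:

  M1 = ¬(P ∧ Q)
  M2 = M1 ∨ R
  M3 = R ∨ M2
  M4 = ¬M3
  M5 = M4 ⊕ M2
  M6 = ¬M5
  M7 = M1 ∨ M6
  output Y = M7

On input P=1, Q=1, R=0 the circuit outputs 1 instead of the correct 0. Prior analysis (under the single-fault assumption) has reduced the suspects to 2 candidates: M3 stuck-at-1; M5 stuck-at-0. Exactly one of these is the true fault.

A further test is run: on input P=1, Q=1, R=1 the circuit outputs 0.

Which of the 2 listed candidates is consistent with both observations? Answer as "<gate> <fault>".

M3 stuck-at-1

Evaluate each candidate on input P=1, Q=1, R=1:
  M3 stuck-at-1: M1=0, M2=1, M3=1 [stuck-at-1], M4=0, M5=1, M6=0, M7=0 → 0 — matches
  M5 stuck-at-0: M1=0, M2=1, M3=1, M4=0, M5=0 [stuck-at-0], M6=1, M7=1 → 1 — eliminated
Only M3 stuck-at-1 reproduces the observed 0.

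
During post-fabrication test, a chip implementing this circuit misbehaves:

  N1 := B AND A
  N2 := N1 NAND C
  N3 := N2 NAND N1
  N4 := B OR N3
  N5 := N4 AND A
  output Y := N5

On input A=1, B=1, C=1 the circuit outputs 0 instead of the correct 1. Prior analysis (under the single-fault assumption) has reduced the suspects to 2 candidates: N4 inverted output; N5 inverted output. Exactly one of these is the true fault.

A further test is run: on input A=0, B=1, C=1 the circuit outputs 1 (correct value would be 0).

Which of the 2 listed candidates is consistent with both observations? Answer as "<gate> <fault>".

Evaluate each candidate on input A=0, B=1, C=1:
  N4 inverted output: N1=0, N2=1, N3=1, N4=0 [inverted output], N5=0 → 0 — eliminated
  N5 inverted output: N1=0, N2=1, N3=1, N4=1, N5=1 [inverted output] → 1 — matches
Only N5 inverted output reproduces the observed 1.

N5 inverted output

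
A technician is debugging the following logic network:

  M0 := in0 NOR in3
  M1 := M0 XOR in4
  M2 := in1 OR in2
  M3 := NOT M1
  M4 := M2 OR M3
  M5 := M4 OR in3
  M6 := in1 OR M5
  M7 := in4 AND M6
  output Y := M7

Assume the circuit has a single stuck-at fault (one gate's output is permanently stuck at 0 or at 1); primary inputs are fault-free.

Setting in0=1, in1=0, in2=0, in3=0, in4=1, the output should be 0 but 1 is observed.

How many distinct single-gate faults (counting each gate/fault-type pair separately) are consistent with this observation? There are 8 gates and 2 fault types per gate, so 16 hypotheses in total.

8

Fault-free: M0=0, M1=1, M2=0, M3=0, M4=0, M5=0, M6=0, M7=0 → 0. Observed 1.
  M0: stuck-at-1 ✓; others ✗
  M1: stuck-at-0 ✓; others ✗
  M2: stuck-at-1 ✓; others ✗
  M3: stuck-at-1 ✓; others ✗
  M4: stuck-at-1 ✓; others ✗
  M5: stuck-at-1 ✓; others ✗
  M6: stuck-at-1 ✓; others ✗
  M7: stuck-at-1 ✓; others ✗
Consistent faults: {M0 stuck-at-1, M1 stuck-at-0, M2 stuck-at-1, M3 stuck-at-1, M4 stuck-at-1, M5 stuck-at-1, M6 stuck-at-1, M7 stuck-at-1} — 8 in all.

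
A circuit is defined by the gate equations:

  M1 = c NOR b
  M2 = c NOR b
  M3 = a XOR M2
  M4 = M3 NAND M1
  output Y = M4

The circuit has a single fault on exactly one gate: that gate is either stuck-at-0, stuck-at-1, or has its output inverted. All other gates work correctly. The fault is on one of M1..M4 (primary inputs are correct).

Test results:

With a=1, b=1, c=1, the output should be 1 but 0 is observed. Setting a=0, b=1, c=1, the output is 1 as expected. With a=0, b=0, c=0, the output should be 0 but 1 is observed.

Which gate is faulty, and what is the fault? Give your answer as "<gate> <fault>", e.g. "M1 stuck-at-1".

Fault-free values for test 1 (a=1, b=1, c=1): M1=0, M2=0, M3=1, M4=1, giving Y=1. Observed 0.
Test 1: faults giving observed 0 are {M1 stuck-at-1, M1 inverted output, M4 stuck-at-0, M4 inverted output}.
Test 2 (a=0, b=1, c=1): fault-free M1=0, M2=0, M3=0, M4=1 → 1; observed 1. Eliminates M4 stuck-at-0, M4 inverted output.
Test 3 (a=0, b=0, c=0): fault-free M1=1, M2=1, M3=1, M4=0 → 0; observed 1. Eliminates M1 stuck-at-1.
Only M1 inverted output is consistent with every test.

M1 inverted output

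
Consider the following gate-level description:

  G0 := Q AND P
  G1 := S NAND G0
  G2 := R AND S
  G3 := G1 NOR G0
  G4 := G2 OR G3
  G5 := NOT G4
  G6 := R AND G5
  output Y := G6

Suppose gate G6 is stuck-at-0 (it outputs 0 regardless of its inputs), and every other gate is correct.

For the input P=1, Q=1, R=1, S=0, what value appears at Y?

Propagate with G6 forced: G0=1, G1=1, G2=0, G3=0, G4=0, G5=1, G6=0 [stuck-at-0].
So Y = 0. (Without the fault it would be 1.)

0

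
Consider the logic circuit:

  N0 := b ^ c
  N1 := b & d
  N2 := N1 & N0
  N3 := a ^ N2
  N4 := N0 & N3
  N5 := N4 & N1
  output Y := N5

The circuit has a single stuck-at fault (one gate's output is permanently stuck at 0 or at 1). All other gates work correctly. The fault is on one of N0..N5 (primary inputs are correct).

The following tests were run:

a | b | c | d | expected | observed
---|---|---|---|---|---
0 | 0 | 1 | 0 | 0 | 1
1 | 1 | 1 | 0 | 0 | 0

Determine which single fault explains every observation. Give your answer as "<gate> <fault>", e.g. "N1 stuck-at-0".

Fault-free values for test 1 (a=0, b=0, c=1, d=0): N0=1, N1=0, N2=0, N3=0, N4=0, N5=0, giving Y=0. Observed 1.
Test 1: faults giving observed 1 are {N1 stuck-at-1, N5 stuck-at-1}.
Test 2 (a=1, b=1, c=1, d=0): fault-free N0=0, N1=0, N2=0, N3=1, N4=0, N5=0 → 0; observed 0. Eliminates N5 stuck-at-1.
Only N1 stuck-at-1 is consistent with every test.

N1 stuck-at-1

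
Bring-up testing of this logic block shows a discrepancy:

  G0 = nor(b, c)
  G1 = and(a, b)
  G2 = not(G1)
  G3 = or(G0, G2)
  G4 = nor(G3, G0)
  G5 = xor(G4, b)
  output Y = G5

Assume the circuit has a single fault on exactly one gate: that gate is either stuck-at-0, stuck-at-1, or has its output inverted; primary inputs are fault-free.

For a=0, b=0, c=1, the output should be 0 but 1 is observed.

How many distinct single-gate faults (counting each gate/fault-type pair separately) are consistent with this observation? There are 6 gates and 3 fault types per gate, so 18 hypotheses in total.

Fault-free: G0=0, G1=0, G2=1, G3=1, G4=0, G5=0 → 0. Observed 1.
  G0: none of the 3 fault types match ✗
  G1: stuck-at-1, inverted output ✓; others ✗
  G2: stuck-at-0, inverted output ✓; others ✗
  G3: stuck-at-0, inverted output ✓; others ✗
  G4: stuck-at-1, inverted output ✓; others ✗
  G5: stuck-at-1, inverted output ✓; others ✗
Consistent faults: {G1 stuck-at-1, G1 inverted output, G2 stuck-at-0, G2 inverted output, G3 stuck-at-0, G3 inverted output, G4 stuck-at-1, G4 inverted output, G5 stuck-at-1, G5 inverted output} — 10 in all.

10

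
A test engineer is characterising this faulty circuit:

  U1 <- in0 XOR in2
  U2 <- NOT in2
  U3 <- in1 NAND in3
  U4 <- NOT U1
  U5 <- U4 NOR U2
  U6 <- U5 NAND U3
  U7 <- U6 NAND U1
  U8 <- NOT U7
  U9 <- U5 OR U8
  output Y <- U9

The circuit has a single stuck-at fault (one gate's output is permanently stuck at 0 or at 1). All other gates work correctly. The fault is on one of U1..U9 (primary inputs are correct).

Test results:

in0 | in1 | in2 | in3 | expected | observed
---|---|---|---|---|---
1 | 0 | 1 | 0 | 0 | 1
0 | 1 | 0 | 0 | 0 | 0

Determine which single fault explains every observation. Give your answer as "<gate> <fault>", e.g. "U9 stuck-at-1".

Fault-free values for test 1 (in0=1, in1=0, in2=1, in3=0): U1=0, U2=0, U3=1, U4=1, U5=0, U6=1, U7=1, U8=0, U9=0, giving Y=0. Observed 1.
Test 1: faults giving observed 1 are {U1 stuck-at-1, U4 stuck-at-0, U5 stuck-at-1, U7 stuck-at-0, U8 stuck-at-1, U9 stuck-at-1}.
Test 2 (in0=0, in1=1, in2=0, in3=0): fault-free U1=0, U2=1, U3=1, U4=1, U5=0, U6=1, U7=1, U8=0, U9=0 → 0; observed 0. Eliminates U1 stuck-at-1, U5 stuck-at-1, U7 stuck-at-0, U8 stuck-at-1, U9 stuck-at-1.
Only U4 stuck-at-0 is consistent with every test.

U4 stuck-at-0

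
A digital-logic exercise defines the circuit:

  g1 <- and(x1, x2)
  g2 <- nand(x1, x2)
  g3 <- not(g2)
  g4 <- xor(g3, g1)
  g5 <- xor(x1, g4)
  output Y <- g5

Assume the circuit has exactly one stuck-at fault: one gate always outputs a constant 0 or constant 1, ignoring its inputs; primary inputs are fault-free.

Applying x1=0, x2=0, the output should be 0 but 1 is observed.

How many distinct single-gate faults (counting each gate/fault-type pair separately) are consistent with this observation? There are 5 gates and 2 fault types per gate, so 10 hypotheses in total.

Fault-free: g1=0, g2=1, g3=0, g4=0, g5=0 → 0. Observed 1.
  g1 stuck-at-0: output 0 ✗
  g1 stuck-at-1: output 1 ✓
  g2 stuck-at-0: output 1 ✓
  g2 stuck-at-1: output 0 ✗
  g3 stuck-at-0: output 0 ✗
  g3 stuck-at-1: output 1 ✓
  g4 stuck-at-0: output 0 ✗
  g4 stuck-at-1: output 1 ✓
  g5 stuck-at-0: output 0 ✗
  g5 stuck-at-1: output 1 ✓
Consistent faults: {g1 stuck-at-1, g2 stuck-at-0, g3 stuck-at-1, g4 stuck-at-1, g5 stuck-at-1} — 5 in all.

5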